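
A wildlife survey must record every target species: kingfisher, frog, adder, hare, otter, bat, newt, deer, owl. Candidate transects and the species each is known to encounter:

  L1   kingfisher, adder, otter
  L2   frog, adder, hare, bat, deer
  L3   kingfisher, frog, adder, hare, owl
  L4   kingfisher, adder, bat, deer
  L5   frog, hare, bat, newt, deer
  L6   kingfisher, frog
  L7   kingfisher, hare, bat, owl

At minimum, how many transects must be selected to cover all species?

3

L1, L3, L5 together cover {kingfisher, frog, adder, hare, otter, bat, newt, deer, owl} — every species.
No 2 of the 7 transects cover everything (all 21 pairs fall short), so 3 is minimum.
Greedy (largest uncovered first) would take L2, L1, L3, L5 — 4 transects — but 3 suffice.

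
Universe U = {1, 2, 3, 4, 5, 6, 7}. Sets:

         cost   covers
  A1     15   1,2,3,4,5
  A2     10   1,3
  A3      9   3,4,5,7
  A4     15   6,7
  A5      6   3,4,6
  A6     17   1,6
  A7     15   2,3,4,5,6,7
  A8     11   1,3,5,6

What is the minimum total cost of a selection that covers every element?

A2, A7 cover every element at cost 10 + 15 = 25.
Any cover uses at least 2 sets; among all covering selections none totals below 25.
Greedy by coverage-per-cost would pick A5, A3, A1 for 30 — worse than the optimum 25.

25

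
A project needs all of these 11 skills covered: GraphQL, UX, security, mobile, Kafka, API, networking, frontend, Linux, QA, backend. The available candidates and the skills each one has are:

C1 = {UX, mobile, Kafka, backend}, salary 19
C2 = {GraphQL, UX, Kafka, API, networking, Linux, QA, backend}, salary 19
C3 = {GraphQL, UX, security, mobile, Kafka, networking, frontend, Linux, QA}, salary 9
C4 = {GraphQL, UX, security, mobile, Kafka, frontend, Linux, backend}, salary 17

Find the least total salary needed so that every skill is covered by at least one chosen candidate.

C2, C3 cover every skill at salary 19 + 9 = 28.
Any cover uses at least 2 candidates; among all covering selections none totals below 28.

28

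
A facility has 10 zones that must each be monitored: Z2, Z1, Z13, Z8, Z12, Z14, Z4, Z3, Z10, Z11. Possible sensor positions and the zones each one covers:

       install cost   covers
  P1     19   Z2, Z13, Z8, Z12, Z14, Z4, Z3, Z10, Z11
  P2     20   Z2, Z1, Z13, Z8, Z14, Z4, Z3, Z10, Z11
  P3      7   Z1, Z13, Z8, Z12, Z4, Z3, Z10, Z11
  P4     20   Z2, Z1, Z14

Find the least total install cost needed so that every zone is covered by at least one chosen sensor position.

26

P1, P3 cover every zone at install cost 19 + 7 = 26.
Any cover uses at least 2 sensor positions; among all covering selections none totals below 26.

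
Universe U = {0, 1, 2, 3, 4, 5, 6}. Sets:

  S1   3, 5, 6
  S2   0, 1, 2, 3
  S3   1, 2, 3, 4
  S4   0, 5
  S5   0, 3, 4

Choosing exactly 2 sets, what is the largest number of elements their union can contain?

6

Choosing S1, S2 covers {0, 1, 2, 3, 5, 6} — 6 elements.
No choice of 2 sets does better; here 4 is left uncovered.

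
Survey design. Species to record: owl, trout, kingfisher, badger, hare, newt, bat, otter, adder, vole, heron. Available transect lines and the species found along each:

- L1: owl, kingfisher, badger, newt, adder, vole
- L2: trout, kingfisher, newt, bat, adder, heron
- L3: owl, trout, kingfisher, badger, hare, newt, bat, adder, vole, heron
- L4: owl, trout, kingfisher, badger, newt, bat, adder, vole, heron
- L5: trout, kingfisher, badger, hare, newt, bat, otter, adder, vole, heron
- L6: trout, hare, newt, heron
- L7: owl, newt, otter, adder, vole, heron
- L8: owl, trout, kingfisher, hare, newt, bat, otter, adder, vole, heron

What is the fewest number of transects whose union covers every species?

L1, L5 together cover {owl, trout, kingfisher, badger, hare, newt, bat, otter, adder, vole, heron} — every species.
No single transect contains all 11 species, so 2 is optimal.

2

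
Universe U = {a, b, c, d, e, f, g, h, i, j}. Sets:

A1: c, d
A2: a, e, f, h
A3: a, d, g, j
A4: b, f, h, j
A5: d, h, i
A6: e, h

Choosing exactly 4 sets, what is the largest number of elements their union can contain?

Choosing A1, A2, A3, A4 covers {a, b, c, d, e, f, g, h, j} — 9 elements.
No choice of 4 sets does better; here i is left uncovered.

9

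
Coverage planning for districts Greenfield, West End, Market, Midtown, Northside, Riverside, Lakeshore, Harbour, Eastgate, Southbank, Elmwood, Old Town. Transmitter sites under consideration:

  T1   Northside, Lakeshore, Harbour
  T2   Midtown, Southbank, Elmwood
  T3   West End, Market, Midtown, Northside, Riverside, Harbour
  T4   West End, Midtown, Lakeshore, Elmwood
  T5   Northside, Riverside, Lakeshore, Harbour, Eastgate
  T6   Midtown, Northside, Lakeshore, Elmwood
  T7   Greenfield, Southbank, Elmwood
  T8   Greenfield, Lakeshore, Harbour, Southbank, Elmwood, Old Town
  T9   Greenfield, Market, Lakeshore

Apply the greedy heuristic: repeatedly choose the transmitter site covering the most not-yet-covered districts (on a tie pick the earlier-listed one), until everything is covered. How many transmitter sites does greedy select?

Pick 1: T3 covers 6 new districts (West End, Market, Midtown, Northside, Riverside, Harbour).
Pick 2: T8 covers 5 new districts (Greenfield, Lakeshore, Southbank, Elmwood, Old Town).
Pick 3: T5 covers 1 new districts (Eastgate).
Greedy uses 3 transmitter sites.

3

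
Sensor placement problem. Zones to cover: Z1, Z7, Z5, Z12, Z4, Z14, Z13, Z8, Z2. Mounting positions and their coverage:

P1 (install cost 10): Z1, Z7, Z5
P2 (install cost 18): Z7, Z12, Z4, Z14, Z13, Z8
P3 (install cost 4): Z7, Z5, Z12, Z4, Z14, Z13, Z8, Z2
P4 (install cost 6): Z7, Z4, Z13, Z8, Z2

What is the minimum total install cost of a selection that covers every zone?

14

P1, P3 cover every zone at install cost 10 + 4 = 14.
Any cover uses at least 2 sensor positions; among all covering selections none totals below 14.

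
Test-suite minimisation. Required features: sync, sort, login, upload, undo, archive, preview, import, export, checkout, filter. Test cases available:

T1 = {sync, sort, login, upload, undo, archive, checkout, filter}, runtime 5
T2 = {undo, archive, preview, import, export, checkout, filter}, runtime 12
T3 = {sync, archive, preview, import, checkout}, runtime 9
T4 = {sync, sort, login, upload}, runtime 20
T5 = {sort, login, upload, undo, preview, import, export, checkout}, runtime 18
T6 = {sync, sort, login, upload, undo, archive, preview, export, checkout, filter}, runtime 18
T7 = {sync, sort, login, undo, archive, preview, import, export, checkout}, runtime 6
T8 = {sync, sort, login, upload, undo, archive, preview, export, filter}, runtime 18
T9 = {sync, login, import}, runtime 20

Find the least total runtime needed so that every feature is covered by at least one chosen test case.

T1, T7 cover every feature at runtime 5 + 6 = 11.
Any cover uses at least 2 test cases; among all covering selections none totals below 11.

11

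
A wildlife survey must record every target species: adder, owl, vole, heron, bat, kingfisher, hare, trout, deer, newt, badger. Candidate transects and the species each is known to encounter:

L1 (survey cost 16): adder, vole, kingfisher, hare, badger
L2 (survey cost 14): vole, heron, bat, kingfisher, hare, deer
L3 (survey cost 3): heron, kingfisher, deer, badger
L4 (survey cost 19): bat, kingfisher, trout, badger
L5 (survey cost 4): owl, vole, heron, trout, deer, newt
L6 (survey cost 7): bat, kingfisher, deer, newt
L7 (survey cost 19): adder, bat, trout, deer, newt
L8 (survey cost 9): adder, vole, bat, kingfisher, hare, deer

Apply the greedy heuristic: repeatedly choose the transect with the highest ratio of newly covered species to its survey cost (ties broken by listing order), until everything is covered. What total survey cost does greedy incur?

Pick 1: L5 adds 6 new (owl, vole, heron, trout, deer, newt) at survey cost 4 (ratio 6/4).
Pick 2: L3 adds 2 new (kingfisher, badger) at survey cost 3 (ratio 2/3).
Pick 3: L8 adds 3 new (adder, bat, hare) at survey cost 9 (ratio 3/9).
Greedy total survey cost: 4 + 3 + 9 = 16.

16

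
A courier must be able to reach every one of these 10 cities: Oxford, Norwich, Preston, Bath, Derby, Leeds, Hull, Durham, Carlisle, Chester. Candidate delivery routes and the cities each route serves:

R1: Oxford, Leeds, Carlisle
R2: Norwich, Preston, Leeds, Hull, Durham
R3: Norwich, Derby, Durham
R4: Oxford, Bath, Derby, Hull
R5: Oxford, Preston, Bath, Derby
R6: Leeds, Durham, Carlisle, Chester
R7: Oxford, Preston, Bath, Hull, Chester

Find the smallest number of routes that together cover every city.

R1, R3, R7 together cover {Oxford, Norwich, Preston, Bath, Derby, Leeds, Hull, Durham, Carlisle, Chester} — every city.
No 2 of the 7 routes cover everything (all 21 pairs fall short), so 3 is minimum.

3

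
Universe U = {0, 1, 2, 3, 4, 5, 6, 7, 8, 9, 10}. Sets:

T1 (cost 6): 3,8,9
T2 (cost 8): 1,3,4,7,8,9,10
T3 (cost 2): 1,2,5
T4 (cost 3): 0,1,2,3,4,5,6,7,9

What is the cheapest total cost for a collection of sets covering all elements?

11

T2, T4 cover every element at cost 8 + 3 = 11.
Any cover uses at least 2 sets; among all covering selections none totals below 11.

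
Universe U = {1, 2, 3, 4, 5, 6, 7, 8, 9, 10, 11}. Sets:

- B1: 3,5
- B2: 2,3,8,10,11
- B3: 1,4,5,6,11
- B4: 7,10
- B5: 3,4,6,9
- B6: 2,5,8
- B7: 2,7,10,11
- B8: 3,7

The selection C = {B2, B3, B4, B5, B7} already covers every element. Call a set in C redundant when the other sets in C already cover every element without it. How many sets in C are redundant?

2

Drop B2: 8 uncovered — not redundant.
Drop B3: 1, 5 uncovered — not redundant.
Drop B4: the rest still cover every element — redundant.
Drop B5: 9 uncovered — not redundant.
Drop B7: the rest still cover every element — redundant.
2 redundant: B4, B7.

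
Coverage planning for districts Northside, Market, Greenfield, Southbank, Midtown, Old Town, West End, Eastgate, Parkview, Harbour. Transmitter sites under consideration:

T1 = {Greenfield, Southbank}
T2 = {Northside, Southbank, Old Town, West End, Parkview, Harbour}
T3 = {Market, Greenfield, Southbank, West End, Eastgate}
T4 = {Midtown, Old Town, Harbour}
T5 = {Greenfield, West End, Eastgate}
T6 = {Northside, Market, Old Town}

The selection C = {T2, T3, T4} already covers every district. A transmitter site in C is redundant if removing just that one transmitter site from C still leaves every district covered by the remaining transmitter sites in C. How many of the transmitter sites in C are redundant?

Drop T2: Northside, Parkview uncovered — not redundant.
Drop T3: Market, Greenfield, Eastgate uncovered — not redundant.
Drop T4: Midtown uncovered — not redundant.
None of the transmitter sites in C is redundant.

0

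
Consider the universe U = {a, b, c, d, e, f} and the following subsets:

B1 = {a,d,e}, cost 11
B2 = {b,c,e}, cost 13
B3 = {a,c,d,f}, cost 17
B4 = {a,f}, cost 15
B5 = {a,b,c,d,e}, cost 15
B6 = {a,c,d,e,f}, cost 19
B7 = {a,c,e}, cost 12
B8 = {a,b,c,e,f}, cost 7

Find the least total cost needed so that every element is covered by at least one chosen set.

B1, B8 cover every element at cost 11 + 7 = 18.
Any cover uses at least 2 sets; among all covering selections none totals below 18.

18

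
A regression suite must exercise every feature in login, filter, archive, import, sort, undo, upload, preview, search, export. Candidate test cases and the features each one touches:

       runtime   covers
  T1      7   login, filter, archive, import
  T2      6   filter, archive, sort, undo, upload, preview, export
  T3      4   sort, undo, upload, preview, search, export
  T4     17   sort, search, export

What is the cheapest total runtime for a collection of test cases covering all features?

11

T1, T3 cover every feature at runtime 7 + 4 = 11.
Any cover uses at least 2 test cases; among all covering selections none totals below 11.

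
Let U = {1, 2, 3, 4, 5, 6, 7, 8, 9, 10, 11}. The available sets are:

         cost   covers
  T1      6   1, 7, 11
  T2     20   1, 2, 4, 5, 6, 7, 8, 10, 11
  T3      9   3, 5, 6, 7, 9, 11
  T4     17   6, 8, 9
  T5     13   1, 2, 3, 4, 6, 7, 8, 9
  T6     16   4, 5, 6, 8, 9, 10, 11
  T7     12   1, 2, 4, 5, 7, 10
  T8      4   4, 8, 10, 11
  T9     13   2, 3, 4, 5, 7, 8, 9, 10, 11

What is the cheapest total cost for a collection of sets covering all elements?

T3, T7, T8 cover every element at cost 9 + 12 + 4 = 25.
Any cover uses at least 2 sets; among all covering selections none totals below 25.
Greedy by coverage-per-cost would pick T8, T3, T1, T7 for 31 — worse than the optimum 25.

25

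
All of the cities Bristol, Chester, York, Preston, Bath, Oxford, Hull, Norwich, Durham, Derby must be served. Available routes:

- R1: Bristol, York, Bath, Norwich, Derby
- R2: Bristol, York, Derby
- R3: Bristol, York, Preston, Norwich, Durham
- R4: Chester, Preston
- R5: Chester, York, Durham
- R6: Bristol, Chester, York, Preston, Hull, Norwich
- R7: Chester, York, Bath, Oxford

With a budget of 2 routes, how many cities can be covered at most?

Choosing R1, R6 covers {Bristol, Chester, York, Preston, Bath, Hull, Norwich, Derby} — 8 cities.
No choice of 2 routes does better; here Oxford, Durham are left uncovered.

8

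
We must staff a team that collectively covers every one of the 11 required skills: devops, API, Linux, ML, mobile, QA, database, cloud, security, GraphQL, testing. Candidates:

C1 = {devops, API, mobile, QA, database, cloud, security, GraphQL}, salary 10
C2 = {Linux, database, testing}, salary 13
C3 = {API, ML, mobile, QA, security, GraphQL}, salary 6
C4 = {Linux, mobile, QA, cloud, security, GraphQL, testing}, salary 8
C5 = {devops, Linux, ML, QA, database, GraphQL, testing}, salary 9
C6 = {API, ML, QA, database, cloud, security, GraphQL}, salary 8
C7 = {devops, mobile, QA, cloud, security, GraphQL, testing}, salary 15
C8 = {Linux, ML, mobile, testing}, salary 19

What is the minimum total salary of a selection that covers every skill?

19

C1, C5 cover every skill at salary 10 + 9 = 19.
Any cover uses at least 2 candidates; among all covering selections none totals below 19.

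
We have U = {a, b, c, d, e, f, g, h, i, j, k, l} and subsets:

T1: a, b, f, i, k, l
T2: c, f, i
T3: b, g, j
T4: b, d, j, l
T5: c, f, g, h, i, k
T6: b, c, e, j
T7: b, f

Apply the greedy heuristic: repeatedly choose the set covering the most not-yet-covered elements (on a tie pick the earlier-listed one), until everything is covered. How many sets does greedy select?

Pick 1: T1 covers 6 new elements (a, b, f, i, k, l).
Pick 2: T5 covers 3 new elements (c, g, h).
Pick 3: T4 covers 2 new elements (d, j).
Pick 4: T6 covers 1 new elements (e).
Greedy uses 4 sets.

4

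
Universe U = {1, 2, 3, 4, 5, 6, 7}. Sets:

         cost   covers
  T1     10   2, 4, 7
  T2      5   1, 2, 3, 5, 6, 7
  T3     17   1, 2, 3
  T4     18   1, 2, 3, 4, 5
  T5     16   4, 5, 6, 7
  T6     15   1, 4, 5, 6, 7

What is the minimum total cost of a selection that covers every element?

15

T1, T2 cover every element at cost 10 + 5 = 15.
Any cover uses at least 2 sets; among all covering selections none totals below 15.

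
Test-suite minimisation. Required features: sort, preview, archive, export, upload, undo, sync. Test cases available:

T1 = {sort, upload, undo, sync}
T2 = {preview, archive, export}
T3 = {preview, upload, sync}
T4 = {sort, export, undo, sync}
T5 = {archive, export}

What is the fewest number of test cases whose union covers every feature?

T1, T2 together cover {sort, preview, archive, export, upload, undo, sync} — every feature.
No single test case contains all 7 features, so 2 is optimal.

2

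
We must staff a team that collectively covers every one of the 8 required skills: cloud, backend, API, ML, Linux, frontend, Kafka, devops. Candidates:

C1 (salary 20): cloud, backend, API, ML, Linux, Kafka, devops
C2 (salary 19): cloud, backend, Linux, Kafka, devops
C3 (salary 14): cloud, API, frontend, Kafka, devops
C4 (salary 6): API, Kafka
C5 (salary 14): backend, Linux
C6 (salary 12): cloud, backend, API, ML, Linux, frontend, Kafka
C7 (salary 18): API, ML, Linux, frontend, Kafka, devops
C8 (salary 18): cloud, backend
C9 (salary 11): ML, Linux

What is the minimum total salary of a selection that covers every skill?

26

C3, C6 cover every skill at salary 14 + 12 = 26.
Any cover uses at least 2 candidates; among all covering selections none totals below 26.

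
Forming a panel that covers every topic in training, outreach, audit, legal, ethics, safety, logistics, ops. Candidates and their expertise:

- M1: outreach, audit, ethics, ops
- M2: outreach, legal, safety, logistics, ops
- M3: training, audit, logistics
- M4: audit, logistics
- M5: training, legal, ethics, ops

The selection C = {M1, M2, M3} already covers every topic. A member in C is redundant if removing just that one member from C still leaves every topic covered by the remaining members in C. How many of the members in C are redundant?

Drop M1: ethics uncovered — not redundant.
Drop M2: legal, safety uncovered — not redundant.
Drop M3: training uncovered — not redundant.
None of the members in C is redundant.

0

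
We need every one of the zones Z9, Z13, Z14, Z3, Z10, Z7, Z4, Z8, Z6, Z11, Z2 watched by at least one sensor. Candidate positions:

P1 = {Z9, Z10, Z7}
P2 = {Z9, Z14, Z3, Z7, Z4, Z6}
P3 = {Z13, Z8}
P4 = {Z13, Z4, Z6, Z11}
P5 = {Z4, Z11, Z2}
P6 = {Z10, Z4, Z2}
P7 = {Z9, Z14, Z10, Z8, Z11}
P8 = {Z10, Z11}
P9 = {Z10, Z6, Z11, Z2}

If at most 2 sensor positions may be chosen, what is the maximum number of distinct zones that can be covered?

9

Choosing P2, P7 covers {Z9, Z14, Z3, Z10, Z7, Z4, Z8, Z6, Z11} — 9 zones.
No choice of 2 sensor positions does better; here Z13, Z2 are left uncovered.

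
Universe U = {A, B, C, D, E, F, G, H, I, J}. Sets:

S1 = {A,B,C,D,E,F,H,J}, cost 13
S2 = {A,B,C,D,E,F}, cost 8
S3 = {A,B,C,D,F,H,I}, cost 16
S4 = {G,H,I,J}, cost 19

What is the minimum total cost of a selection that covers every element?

S2, S4 cover every element at cost 8 + 19 = 27.
Any cover uses at least 2 sets; among all covering selections none totals below 27.

27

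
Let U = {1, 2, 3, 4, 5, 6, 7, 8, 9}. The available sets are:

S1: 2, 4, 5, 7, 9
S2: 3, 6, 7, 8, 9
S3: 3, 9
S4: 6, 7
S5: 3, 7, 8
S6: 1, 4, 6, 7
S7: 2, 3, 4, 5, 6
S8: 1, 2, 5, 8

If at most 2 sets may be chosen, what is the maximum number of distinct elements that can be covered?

Choosing S1, S2 covers {2, 3, 4, 5, 6, 7, 8, 9} — 8 elements.
No choice of 2 sets does better; here 1 is left uncovered.

8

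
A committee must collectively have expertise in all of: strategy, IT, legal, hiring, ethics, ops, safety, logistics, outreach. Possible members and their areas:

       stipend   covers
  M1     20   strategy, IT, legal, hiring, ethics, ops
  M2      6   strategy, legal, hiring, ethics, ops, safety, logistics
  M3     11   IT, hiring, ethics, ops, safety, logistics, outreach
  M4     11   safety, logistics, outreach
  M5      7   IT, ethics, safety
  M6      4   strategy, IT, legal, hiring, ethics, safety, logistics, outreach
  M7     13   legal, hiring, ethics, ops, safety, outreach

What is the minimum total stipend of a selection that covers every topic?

M2, M6 cover every topic at stipend 6 + 4 = 10.
Any cover uses at least 2 members; among all covering selections none totals below 10.

10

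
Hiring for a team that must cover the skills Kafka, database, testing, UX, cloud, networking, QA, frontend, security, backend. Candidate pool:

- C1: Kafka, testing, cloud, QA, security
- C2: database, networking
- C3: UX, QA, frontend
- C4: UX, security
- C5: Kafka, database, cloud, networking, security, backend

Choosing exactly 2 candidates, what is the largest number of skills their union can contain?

Choosing C3, C5 covers {Kafka, database, UX, cloud, networking, QA, frontend, security, backend} — 9 skills.
No choice of 2 candidates does better; here testing is left uncovered.

9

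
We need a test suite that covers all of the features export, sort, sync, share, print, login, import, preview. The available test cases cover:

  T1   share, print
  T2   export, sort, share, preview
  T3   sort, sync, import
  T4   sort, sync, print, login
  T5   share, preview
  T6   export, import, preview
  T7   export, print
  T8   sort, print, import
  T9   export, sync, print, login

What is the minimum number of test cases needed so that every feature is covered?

T1, T4, T6 together cover {export, sort, sync, share, print, login, import, preview} — every feature.
No 2 of the 9 test cases cover everything (all 36 pairs fall short), so 3 is minimum.

3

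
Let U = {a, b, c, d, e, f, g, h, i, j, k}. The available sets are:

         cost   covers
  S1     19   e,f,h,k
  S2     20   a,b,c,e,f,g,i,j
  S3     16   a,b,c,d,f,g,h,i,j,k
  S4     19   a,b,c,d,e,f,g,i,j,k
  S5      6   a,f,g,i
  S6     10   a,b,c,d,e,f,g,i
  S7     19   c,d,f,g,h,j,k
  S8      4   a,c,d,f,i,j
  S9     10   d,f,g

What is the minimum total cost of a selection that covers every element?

26

S3, S6 cover every element at cost 16 + 10 = 26.
Any cover uses at least 2 sets; among all covering selections none totals below 26.
Greedy by coverage-per-cost would pick S8, S6, S3 for 30 — worse than the optimum 26.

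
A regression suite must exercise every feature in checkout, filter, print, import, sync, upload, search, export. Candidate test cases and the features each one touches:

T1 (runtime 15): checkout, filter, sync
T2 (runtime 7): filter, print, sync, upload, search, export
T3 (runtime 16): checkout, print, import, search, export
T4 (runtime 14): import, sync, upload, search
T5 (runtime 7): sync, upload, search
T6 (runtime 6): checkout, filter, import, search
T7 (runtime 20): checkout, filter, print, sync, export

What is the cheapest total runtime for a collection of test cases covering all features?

T2, T6 cover every feature at runtime 7 + 6 = 13.
Any cover uses at least 2 test cases; among all covering selections none totals below 13.

13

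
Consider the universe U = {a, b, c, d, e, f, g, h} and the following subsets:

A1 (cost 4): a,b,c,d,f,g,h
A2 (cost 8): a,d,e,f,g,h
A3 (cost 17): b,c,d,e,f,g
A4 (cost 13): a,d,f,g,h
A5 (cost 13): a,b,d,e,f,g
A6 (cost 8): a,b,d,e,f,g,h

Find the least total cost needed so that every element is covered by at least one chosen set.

12

A1, A2 cover every element at cost 4 + 8 = 12.
Any cover uses at least 2 sets; among all covering selections none totals below 12.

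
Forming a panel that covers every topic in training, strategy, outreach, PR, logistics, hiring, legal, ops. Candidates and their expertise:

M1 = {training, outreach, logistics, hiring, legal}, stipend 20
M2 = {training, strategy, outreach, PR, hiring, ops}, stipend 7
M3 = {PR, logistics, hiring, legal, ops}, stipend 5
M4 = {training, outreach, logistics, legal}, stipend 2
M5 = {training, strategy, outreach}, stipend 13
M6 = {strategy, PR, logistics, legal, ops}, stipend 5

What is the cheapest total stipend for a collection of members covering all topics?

9

M2, M4 cover every topic at stipend 7 + 2 = 9.
Any cover uses at least 2 members; among all covering selections none totals below 9.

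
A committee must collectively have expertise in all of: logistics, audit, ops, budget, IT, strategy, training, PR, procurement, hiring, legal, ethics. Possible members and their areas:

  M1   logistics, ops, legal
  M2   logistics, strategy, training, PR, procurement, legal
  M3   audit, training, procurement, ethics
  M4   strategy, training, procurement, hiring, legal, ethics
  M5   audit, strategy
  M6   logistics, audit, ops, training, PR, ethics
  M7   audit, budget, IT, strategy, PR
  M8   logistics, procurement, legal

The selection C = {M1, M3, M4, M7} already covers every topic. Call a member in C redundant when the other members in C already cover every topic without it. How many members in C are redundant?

1

Drop M1: logistics, ops uncovered — not redundant.
Drop M3: the rest still cover every topic — redundant.
Drop M4: hiring uncovered — not redundant.
Drop M7: budget, IT, PR uncovered — not redundant.
1 redundant: M3.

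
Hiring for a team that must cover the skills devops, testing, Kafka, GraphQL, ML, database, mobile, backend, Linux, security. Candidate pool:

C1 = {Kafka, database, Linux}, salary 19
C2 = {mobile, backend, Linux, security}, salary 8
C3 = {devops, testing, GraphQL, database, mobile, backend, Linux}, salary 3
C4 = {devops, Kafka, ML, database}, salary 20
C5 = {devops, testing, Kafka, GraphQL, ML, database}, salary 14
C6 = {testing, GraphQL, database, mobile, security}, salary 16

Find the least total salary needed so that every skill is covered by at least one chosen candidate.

22

C2, C5 cover every skill at salary 8 + 14 = 22.
Any cover uses at least 2 candidates; among all covering selections none totals below 22.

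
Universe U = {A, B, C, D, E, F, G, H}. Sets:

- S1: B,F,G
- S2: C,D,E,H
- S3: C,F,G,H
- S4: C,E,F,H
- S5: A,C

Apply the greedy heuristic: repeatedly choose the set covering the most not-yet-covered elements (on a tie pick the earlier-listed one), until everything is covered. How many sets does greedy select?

Pick 1: S2 covers 4 new elements (C, D, E, H).
Pick 2: S1 covers 3 new elements (B, F, G).
Pick 3: S5 covers 1 new elements (A).
Greedy uses 3 sets.

3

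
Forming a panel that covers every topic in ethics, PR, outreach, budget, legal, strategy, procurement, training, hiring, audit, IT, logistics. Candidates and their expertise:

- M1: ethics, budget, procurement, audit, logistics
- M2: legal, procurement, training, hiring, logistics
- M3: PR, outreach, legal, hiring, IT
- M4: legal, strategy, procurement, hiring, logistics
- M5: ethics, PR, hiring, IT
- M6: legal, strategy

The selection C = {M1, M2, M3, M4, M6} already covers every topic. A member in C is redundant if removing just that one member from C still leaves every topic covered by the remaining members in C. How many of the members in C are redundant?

2

Drop M1: ethics, budget, audit uncovered — not redundant.
Drop M2: training uncovered — not redundant.
Drop M3: PR, outreach, IT uncovered — not redundant.
Drop M4: the rest still cover every topic — redundant.
Drop M6: the rest still cover every topic — redundant.
2 redundant: M4, M6.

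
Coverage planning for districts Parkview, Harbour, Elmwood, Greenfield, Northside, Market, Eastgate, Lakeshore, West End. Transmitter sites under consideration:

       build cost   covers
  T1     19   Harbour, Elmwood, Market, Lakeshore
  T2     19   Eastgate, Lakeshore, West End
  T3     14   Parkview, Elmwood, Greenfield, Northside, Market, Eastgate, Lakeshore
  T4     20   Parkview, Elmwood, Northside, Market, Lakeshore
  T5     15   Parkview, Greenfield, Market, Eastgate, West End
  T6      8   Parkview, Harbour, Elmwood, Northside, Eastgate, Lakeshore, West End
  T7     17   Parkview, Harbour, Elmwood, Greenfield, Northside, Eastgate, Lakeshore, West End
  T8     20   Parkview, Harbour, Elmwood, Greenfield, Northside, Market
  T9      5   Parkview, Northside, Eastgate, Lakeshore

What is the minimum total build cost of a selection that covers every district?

T3, T6 cover every district at build cost 14 + 8 = 22.
Any cover uses at least 2 transmitter sites; among all covering selections none totals below 22.

22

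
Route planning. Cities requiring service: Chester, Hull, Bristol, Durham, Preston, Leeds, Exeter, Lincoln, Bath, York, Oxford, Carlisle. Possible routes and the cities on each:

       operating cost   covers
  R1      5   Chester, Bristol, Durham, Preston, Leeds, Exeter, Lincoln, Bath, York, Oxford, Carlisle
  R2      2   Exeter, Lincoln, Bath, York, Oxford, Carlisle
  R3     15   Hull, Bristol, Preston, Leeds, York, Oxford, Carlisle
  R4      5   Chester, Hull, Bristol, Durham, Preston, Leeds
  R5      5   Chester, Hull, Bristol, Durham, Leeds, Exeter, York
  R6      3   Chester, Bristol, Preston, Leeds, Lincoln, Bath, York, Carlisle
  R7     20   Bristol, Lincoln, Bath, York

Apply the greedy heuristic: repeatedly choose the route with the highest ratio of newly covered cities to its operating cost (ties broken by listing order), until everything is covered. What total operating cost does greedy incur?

10

Pick 1: R2 adds 6 new (Exeter, Lincoln, Bath, York, Oxford, Carlisle) at operating cost 2 (ratio 6/2).
Pick 2: R6 adds 4 new (Chester, Bristol, Preston, Leeds) at operating cost 3 (ratio 4/3).
Pick 3: R4 adds 2 new (Hull, Durham) at operating cost 5 (ratio 2/5).
Greedy total operating cost: 2 + 3 + 5 = 10. (The true optimum is 7, so greedy overshoots here.)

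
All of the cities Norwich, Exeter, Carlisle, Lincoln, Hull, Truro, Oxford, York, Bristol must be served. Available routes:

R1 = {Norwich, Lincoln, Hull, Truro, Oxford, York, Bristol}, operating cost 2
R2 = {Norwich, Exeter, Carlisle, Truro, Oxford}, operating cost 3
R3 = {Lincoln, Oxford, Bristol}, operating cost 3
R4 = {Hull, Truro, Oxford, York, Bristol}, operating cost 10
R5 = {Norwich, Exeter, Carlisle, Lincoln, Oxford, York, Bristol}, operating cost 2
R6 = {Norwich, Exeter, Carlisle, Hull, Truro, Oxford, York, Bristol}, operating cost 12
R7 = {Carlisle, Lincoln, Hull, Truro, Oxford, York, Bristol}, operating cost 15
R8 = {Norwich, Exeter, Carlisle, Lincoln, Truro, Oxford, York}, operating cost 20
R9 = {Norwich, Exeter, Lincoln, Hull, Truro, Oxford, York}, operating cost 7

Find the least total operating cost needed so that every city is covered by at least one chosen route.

R1, R5 cover every city at operating cost 2 + 2 = 4.
Any cover uses at least 2 routes; among all covering selections none totals below 4.

4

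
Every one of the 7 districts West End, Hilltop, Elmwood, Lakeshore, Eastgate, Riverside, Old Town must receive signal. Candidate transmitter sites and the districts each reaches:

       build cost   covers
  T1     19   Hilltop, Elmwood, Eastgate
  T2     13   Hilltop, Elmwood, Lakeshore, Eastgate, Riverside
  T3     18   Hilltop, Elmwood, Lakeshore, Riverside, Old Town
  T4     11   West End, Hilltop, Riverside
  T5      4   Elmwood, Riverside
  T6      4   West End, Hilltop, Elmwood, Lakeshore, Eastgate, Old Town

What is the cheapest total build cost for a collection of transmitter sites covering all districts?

8

T5, T6 cover every district at build cost 4 + 4 = 8.
Any cover uses at least 2 transmitter sites; among all covering selections none totals below 8.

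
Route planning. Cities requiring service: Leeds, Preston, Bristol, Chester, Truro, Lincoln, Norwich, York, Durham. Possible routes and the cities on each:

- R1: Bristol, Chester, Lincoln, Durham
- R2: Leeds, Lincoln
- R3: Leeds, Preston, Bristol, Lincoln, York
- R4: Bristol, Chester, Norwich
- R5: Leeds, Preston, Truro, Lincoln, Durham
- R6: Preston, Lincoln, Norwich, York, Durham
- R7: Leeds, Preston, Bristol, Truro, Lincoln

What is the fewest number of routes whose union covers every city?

3

R1, R5, R6 together cover {Leeds, Preston, Bristol, Chester, Truro, Lincoln, Norwich, York, Durham} — every city.
No 2 of the 7 routes cover everything (all 21 pairs fall short), so 3 is minimum.
Greedy (largest uncovered first) would take R3, R1, R4, R5 — 4 routes — but 3 suffice.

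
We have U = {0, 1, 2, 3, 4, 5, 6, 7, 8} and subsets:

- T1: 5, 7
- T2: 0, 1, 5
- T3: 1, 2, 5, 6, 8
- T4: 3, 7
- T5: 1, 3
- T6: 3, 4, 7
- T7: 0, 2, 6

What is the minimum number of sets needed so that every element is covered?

3

T2, T3, T6 together cover {0, 1, 2, 3, 4, 5, 6, 7, 8} — every element.
No 2 of the 7 sets cover everything (all 21 pairs fall short), so 3 is minimum.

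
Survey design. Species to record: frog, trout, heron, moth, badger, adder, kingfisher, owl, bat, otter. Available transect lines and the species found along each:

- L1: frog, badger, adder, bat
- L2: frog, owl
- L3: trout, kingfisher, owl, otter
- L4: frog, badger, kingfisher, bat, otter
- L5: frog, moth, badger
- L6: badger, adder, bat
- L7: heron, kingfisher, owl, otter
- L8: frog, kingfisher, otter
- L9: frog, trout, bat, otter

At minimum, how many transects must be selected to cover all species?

4

L1, L3, L5, L7 together cover {frog, trout, heron, moth, badger, adder, kingfisher, owl, bat, otter} — every species.
No 3 of the 9 transects cover everything (all 84 triples fall short), so 4 is minimum.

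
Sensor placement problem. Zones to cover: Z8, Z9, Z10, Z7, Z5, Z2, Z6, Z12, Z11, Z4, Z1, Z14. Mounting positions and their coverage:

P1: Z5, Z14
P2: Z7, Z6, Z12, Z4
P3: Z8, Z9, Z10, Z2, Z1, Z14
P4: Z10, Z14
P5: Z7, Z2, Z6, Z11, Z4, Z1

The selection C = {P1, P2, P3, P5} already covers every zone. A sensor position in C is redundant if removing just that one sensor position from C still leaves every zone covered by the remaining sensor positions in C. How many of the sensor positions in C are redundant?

0

Drop P1: Z5 uncovered — not redundant.
Drop P2: Z12 uncovered — not redundant.
Drop P3: Z8, Z9, Z10 uncovered — not redundant.
Drop P5: Z11 uncovered — not redundant.
None of the sensor positions in C is redundant.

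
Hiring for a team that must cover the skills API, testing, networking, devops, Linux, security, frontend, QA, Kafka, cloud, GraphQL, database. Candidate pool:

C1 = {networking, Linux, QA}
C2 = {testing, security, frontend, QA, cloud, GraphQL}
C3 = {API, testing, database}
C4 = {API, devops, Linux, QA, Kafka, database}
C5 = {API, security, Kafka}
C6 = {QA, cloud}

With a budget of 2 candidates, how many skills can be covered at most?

Choosing C2, C4 covers {API, testing, devops, Linux, security, frontend, QA, Kafka, cloud, GraphQL, database} — 11 skills.
No choice of 2 candidates does better; here networking is left uncovered.

11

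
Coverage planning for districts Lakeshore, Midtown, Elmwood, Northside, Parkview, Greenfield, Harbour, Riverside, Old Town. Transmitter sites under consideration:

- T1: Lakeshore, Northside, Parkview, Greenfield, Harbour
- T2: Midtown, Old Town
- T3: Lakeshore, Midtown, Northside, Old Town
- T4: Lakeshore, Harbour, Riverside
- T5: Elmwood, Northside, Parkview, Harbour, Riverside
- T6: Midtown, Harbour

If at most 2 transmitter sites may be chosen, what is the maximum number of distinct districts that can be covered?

Choosing T3, T5 covers {Lakeshore, Midtown, Elmwood, Northside, Parkview, Harbour, Riverside, Old Town} — 8 districts.
No choice of 2 transmitter sites does better; here Greenfield is left uncovered.

8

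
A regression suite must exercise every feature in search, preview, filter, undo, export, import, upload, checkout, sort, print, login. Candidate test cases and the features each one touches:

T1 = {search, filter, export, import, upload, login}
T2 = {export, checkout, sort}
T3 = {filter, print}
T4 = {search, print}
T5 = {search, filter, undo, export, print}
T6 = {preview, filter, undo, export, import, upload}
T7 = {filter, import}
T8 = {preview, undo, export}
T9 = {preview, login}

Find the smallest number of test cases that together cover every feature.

4

T1, T2, T3, T6 together cover {search, preview, filter, undo, export, import, upload, checkout, sort, print, login} — every feature.
No 3 of the 9 test cases cover everything (all 84 triples fall short), so 4 is minimum.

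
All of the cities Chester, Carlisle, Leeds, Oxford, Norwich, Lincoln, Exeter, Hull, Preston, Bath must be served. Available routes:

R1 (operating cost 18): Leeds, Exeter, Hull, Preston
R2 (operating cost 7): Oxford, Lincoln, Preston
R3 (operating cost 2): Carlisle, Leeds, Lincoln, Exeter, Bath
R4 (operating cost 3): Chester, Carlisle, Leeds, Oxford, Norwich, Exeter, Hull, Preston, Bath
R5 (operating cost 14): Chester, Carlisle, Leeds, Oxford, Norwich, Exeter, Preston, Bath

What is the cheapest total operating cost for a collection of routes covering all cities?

R3, R4 cover every city at operating cost 2 + 3 = 5.
Any cover uses at least 2 routes; among all covering selections none totals below 5.

5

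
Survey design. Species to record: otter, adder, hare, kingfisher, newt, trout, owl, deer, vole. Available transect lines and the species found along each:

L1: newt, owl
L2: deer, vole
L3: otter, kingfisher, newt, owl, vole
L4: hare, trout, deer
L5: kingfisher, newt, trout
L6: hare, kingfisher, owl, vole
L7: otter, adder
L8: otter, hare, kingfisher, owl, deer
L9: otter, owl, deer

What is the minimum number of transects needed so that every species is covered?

L3, L4, L7 together cover {otter, adder, hare, kingfisher, newt, trout, owl, deer, vole} — every species.
No 2 of the 9 transects cover everything (all 36 pairs fall short), so 3 is minimum.

3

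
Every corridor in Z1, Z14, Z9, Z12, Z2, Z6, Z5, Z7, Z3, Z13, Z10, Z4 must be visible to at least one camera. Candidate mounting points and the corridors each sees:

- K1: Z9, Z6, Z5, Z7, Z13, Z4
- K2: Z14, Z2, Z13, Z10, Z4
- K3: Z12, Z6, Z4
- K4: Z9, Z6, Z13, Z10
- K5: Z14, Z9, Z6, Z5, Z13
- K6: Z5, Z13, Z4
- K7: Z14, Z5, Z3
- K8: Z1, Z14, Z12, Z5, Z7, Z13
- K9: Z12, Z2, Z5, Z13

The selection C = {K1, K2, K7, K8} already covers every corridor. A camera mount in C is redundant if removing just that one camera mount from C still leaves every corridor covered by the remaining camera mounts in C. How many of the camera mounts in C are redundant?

Drop K1: Z9, Z6 uncovered — not redundant.
Drop K2: Z2, Z10 uncovered — not redundant.
Drop K7: Z3 uncovered — not redundant.
Drop K8: Z1, Z12 uncovered — not redundant.
None of the camera mounts in C is redundant.

0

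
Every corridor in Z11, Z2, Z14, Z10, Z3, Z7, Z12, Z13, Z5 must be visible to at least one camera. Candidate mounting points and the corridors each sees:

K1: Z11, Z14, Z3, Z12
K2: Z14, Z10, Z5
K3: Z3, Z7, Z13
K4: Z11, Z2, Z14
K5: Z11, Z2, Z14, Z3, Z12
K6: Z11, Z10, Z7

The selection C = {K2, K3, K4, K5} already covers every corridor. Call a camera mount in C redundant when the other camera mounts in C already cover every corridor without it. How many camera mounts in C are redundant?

1

Drop K2: Z10, Z5 uncovered — not redundant.
Drop K3: Z7, Z13 uncovered — not redundant.
Drop K4: the rest still cover every corridor — redundant.
Drop K5: Z12 uncovered — not redundant.
1 redundant: K4.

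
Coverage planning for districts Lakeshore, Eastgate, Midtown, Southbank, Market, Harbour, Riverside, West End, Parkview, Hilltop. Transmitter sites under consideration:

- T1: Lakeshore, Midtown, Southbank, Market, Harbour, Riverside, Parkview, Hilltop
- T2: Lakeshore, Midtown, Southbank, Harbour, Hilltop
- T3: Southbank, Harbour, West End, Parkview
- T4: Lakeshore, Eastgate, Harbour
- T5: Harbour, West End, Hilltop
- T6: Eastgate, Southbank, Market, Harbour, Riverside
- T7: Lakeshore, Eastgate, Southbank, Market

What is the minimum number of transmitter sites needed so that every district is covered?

T1, T3, T4 together cover {Lakeshore, Eastgate, Midtown, Southbank, Market, Harbour, Riverside, West End, Parkview, Hilltop} — every district.
No 2 of the 7 transmitter sites cover everything (all 21 pairs fall short), so 3 is minimum.

3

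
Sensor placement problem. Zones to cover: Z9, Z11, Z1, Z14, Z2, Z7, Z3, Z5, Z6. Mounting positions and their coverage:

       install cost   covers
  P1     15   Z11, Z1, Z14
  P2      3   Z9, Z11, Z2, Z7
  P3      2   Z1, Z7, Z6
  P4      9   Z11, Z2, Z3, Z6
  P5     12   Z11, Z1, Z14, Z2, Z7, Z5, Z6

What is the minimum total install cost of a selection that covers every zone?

P2, P4, P5 cover every zone at install cost 3 + 9 + 12 = 24.
Any cover uses at least 3 sensor positions; among all covering selections none totals below 24.
Greedy by coverage-per-install cost would pick P3, P2, P5, P4 for 26 — worse than the optimum 24.

24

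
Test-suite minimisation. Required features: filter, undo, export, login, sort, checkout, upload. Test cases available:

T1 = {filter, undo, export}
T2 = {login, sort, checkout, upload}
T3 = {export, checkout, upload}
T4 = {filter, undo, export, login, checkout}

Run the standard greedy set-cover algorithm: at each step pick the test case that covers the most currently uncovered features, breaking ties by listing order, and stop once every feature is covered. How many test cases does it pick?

Pick 1: T4 covers 5 new features (filter, undo, export, login, checkout).
Pick 2: T2 covers 2 new features (sort, upload).
Greedy uses 2 test cases.

2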